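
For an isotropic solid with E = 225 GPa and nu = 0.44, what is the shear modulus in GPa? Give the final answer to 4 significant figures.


G = E / (2*(1+nu))
G = 225 / (2*(1+0.44))
G = 78.13 GPa


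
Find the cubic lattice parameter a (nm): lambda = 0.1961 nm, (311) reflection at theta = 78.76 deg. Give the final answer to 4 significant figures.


d = lambda / (2*sin(theta))
d = 0.1961 / (2*sin(78.76 deg))
d = 0.0999674 nm
a = d * sqrt(h^2+k^2+l^2) = 0.0999674 * sqrt(11)
a = 0.3316 nm


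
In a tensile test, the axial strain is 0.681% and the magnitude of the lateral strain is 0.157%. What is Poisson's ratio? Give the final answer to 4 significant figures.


nu = -epsilon_lat / epsilon_axial
Lateral strain is contraction (negative), so using magnitudes:
nu = 0.157 / 0.681
nu = 0.2305


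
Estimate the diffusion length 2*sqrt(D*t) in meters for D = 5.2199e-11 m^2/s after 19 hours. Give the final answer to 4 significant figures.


t = 19 hr = 68400 s
Diffusion length = 2*sqrt(D*t)
= 2*sqrt(5.2199e-11 * 68400)
= 3.779e-03 m


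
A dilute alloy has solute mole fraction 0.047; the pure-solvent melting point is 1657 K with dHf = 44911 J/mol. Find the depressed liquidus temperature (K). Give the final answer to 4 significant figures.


dT = R*Tm^2*x / dHf
dT = 8.314 * 1657^2 * 0.047 / 44911
dT = 23.8891 K
T_new = 1657 - 23.8891 = 1633 K


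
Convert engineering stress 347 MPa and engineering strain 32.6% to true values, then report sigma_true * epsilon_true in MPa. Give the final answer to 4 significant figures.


sigma_true = sigma_eng * (1 + epsilon_eng)
sigma_true = 347 * (1 + 0.326) = 460.122 MPa
epsilon_true = ln(1 + epsilon_eng)
epsilon_true = ln(1 + 0.326) = 0.282167
sigma_true * epsilon_true = 460.122 * 0.282167 = 129.8 MPa


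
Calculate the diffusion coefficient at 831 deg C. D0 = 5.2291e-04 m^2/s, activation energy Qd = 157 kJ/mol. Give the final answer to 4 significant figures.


D = D0 * exp(-Qd / (R*T))
T = 1104.15 K
D = 5.2291e-04 * exp(-157e3 / (8.314 * 1104.15))
D = 1.954e-11 m^2/s


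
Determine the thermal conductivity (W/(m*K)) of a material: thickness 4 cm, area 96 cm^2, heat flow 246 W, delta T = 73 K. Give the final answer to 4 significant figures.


k = Q*L / (A*dT)
L = 0.04 m, A = 9.6e-03 m^2
k = 246 * 0.04 / (9.6e-03 * 73)
k = 14.04 W/(m*K)


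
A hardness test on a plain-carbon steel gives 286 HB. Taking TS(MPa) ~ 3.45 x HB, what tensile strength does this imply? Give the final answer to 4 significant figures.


TS (MPa) = 3.45 * HB
TS = 3.45 * 286
TS = 986.7 MPa


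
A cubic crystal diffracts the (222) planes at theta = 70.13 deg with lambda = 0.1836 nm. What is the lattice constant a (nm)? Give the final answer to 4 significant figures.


d = lambda / (2*sin(theta))
d = 0.1836 / (2*sin(70.13 deg))
d = 0.0976112 nm
a = d * sqrt(h^2+k^2+l^2) = 0.0976112 * sqrt(12)
a = 0.3381 nm


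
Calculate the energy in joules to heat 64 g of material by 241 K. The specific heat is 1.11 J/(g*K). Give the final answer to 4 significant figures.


Q = m * cp * dT
Q = 64 * 1.11 * 241
Q = 17120 J


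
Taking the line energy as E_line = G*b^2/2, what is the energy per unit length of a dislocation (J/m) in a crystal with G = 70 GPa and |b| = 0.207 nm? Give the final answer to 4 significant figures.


E = G*b^2/2
b = 0.207 nm = 2.07e-10 m
G = 70 GPa = 7e+10 Pa
E = 0.5 * 7e+10 * (2.07e-10)^2
E = 1.5e-09 J/m


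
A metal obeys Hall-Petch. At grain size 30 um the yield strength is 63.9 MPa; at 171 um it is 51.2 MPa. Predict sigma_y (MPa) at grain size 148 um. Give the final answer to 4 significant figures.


sigma_y = sigma0 + k / sqrt(d)
1/sqrt(d1) = 1/sqrt(3e-05) = 182.574;  1/sqrt(d2) = 76.4719
k = (sigma1 - sigma2) / (1/sqrt(d1) - 1/sqrt(d2)) = (63.9 - 51.2) / (182.574 - 76.4719) = 0.119696 MPa*m^0.5
sigma0 = sigma1 - k/sqrt(d1) = 63.9 - 0.119696*182.574 = 42.0466 MPa
sigma_y(d3) = 42.0466 + 0.119696 / sqrt(1.48e-04) = 51.89 MPa


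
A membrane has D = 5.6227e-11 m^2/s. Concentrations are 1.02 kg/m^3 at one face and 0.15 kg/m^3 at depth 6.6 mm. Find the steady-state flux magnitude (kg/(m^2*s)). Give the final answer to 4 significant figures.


J = -D * (dC/dx) = D * (C1 - C2) / dx
J = 5.6227e-11 * (1.02 - 0.15) / 6.6e-03
J = 7.412e-09 kg/(m^2*s)


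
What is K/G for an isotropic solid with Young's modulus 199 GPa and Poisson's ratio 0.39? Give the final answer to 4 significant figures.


G = E / (2*(1+nu))
G = 199 / (2*(1+0.39)) = 71.5827 GPa
K = E / (3*(1-2*nu))
K = 199 / (3*(1-2*0.39)) = 301.515 GPa
K/G = 301.515 / 71.5827 = 4.212


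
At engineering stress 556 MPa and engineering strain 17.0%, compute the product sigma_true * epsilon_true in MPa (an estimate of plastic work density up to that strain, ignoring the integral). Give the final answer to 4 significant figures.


sigma_true = sigma_eng * (1 + epsilon_eng)
sigma_true = 556 * (1 + 0.17) = 650.52 MPa
epsilon_true = ln(1 + epsilon_eng)
epsilon_true = ln(1 + 0.17) = 0.157004
sigma_true * epsilon_true = 650.52 * 0.157004 = 102.1 MPa


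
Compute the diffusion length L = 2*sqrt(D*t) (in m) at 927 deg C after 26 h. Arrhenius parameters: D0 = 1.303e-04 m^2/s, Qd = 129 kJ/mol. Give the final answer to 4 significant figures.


Step 1: D = D0 * exp(-Qd/(R*T))
T = 1200.15 K
D = 1.303e-04 * exp(-129e3 / (8.314 * 1200.15)) = 3.16388e-10 m^2/s
Step 2: L = 2*sqrt(D*t)
t = 26 h = 93600 s
L = 2*sqrt(3.16388e-10 * 93600) = 0.01088 m


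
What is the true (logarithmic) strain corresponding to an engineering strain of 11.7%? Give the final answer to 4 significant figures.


epsilon_true = ln(1 + epsilon_eng)
epsilon_true = ln(1 + 0.117)
epsilon_true = 0.1106


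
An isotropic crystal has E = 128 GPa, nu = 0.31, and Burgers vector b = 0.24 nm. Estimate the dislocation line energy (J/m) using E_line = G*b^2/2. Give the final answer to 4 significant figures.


Step 1: G = E / (2*(1+nu))
G = 128 / (2*(1+0.31)) = 48.855 GPa = 4.8855e+10 Pa
Step 2: E_line = G*b^2/2
b = 0.24 nm = 2.4e-10 m
E_line = 0.5 * 4.8855e+10 * (2.4e-10)^2 = 1.407e-09 J/m


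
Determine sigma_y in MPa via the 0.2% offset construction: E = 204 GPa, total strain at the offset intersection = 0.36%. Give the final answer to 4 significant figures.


Offset strain = 0.002
Elastic strain at yield = total_strain - offset = 3.6e-03 - 0.002 = 1.6e-03
sigma_y = E * elastic_strain = 204000 * 1.6e-03
sigma_y = 326.4 MPa


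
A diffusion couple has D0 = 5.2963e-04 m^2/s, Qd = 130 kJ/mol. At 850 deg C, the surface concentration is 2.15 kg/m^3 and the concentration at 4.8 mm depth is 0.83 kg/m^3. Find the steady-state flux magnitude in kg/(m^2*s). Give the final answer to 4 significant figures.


Step 1: D = D0 * exp(-Qd/(R*T))
T = 850 + 273.15 = 1123.15 K
D = 5.2963e-04 * exp(-130e3 / (8.314 * 1123.15)) = 4.76222e-10 m^2/s
Step 2: J = D * (C1 - C2) / dx
J = 4.76222e-10 * (2.15 - 0.83) / 4.8e-03
J = 1.31e-07 kg/(m^2*s)


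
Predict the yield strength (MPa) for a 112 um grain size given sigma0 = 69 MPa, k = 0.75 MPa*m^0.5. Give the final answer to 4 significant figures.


sigma_y = sigma0 + k / sqrt(d)
d = 112 um = 1.12e-04 m
sigma_y = 69 + 0.75 / sqrt(1.12e-04)
sigma_y = 139.9 MPa


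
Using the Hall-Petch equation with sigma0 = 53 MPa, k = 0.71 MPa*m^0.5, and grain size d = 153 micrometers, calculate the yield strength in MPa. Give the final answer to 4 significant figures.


sigma_y = sigma0 + k / sqrt(d)
d = 153 um = 1.53e-04 m
sigma_y = 53 + 0.71 / sqrt(1.53e-04)
sigma_y = 110.4 MPa


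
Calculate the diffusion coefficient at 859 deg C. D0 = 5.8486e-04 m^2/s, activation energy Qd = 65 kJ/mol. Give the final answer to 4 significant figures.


D = D0 * exp(-Qd / (R*T))
T = 1132.15 K
D = 5.8486e-04 * exp(-65e3 / (8.314 * 1132.15))
D = 5.861e-07 m^2/s


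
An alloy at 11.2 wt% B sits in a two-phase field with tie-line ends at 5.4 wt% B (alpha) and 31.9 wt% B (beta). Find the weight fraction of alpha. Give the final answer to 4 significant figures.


f_alpha = (C_beta - C0) / (C_beta - C_alpha)
f_alpha = (31.9 - 11.2) / (31.9 - 5.4)
f_alpha = 0.7811


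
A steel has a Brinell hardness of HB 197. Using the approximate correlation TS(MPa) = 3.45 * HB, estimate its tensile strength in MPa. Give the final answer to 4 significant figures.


TS (MPa) = 3.45 * HB
TS = 3.45 * 197
TS = 679.7 MPa


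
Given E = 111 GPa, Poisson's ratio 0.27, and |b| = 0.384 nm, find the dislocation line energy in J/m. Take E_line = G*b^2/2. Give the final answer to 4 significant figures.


Step 1: G = E / (2*(1+nu))
G = 111 / (2*(1+0.27)) = 43.7008 GPa = 4.37008e+10 Pa
Step 2: E_line = G*b^2/2
b = 0.384 nm = 3.84e-10 m
E_line = 0.5 * 4.37008e+10 * (3.84e-10)^2 = 3.222e-09 J/m


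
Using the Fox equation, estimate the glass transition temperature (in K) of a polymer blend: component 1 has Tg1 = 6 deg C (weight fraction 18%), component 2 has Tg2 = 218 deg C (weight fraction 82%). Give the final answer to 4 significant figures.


1/Tg = w1/Tg1 + w2/Tg2 (in Kelvin)
Tg1 = 279.15 K, Tg2 = 491.15 K
1/Tg = 0.18/279.15 + 0.82/491.15
Tg = 432.1 K


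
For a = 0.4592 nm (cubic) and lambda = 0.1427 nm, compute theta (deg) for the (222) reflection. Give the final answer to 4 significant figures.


d = a / sqrt(h^2+k^2+l^2)
d = 0.4592 / sqrt(12) = 0.13256 nm
lambda = 2*d*sin(theta)  =>  sin(theta) = lambda / (2*d)
sin(theta) = 0.1427 / (2 * 0.13256) = 0.538248
theta = 32.56 deg


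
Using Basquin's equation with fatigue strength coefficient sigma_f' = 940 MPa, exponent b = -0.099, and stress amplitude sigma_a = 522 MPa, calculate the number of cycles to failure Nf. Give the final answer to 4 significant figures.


sigma_a = sigma_f' * (2*Nf)^b
2*Nf = (sigma_a / sigma_f')^(1/b)
2*Nf = (522 / 940)^(1/-0.099)
2*Nf = 380.52
Nf = 190.3 cycles


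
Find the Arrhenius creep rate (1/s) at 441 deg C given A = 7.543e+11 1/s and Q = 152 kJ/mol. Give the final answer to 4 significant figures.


rate = A * exp(-Q / (R*T))
T = 441 + 273.15 = 714.15 K
rate = 7.543e+11 * exp(-152e3 / (8.314 * 714.15))
rate = 5.748 1/s


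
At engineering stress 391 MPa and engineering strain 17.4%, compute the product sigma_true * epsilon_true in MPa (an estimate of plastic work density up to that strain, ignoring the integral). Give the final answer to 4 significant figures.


sigma_true = sigma_eng * (1 + epsilon_eng)
sigma_true = 391 * (1 + 0.174) = 459.034 MPa
epsilon_true = ln(1 + epsilon_eng)
epsilon_true = ln(1 + 0.174) = 0.160417
sigma_true * epsilon_true = 459.034 * 0.160417 = 73.64 MPa


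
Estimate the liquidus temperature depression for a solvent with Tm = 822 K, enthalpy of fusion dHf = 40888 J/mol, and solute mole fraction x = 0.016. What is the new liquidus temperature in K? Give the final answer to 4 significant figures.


dT = R*Tm^2*x / dHf
dT = 8.314 * 822^2 * 0.016 / 40888
dT = 2.19825 K
T_new = 822 - 2.19825 = 819.8 K


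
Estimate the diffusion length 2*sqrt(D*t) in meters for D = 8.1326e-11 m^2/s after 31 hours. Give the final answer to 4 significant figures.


t = 31 hr = 111600 s
Diffusion length = 2*sqrt(D*t)
= 2*sqrt(8.1326e-11 * 111600)
= 6.025e-03 m


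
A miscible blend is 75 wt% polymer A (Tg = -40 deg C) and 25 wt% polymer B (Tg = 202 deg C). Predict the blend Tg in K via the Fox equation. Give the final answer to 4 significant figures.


1/Tg = w1/Tg1 + w2/Tg2 (in Kelvin)
Tg1 = 233.15 K, Tg2 = 475.15 K
1/Tg = 0.75/233.15 + 0.25/475.15
Tg = 267.2 K


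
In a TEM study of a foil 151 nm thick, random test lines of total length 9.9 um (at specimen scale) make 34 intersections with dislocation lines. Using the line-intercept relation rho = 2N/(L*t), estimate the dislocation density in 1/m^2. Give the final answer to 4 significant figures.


rho = 2N / (L * t)
L = 9.9 um = 9.9e-06 m, t = 151 nm = 1.51e-07 m
rho = 2 * 34 / (9.9e-06 * 1.51e-07)
rho = 4.549e+13 1/m^2


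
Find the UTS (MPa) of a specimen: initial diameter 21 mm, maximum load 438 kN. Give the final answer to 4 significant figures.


A0 = pi*(d/2)^2 = pi*(21/2)^2 = 346.361 mm^2
UTS = F_max / A0 = 438*1000 / 346.361
UTS = 1265 MPa


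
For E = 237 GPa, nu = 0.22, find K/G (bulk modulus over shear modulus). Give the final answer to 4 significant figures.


G = E / (2*(1+nu))
G = 237 / (2*(1+0.22)) = 97.1311 GPa
K = E / (3*(1-2*nu))
K = 237 / (3*(1-2*0.22)) = 141.071 GPa
K/G = 141.071 / 97.1311 = 1.452


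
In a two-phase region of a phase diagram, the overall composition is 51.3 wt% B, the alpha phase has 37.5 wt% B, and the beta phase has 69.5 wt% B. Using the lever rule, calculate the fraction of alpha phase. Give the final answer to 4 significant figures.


f_alpha = (C_beta - C0) / (C_beta - C_alpha)
f_alpha = (69.5 - 51.3) / (69.5 - 37.5)
f_alpha = 0.5688


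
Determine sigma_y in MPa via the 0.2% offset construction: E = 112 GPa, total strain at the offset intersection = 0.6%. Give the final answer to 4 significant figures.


Offset strain = 0.002
Elastic strain at yield = total_strain - offset = 6e-03 - 0.002 = 4e-03
sigma_y = E * elastic_strain = 112000 * 4e-03
sigma_y = 448 MPa


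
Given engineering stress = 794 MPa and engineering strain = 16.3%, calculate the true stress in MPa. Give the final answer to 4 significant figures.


sigma_true = sigma_eng * (1 + epsilon_eng)
sigma_true = 794 * (1 + 0.163)
sigma_true = 923.4 MPa


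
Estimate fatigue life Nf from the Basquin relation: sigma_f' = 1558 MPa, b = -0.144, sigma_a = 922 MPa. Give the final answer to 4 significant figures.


sigma_a = sigma_f' * (2*Nf)^b
2*Nf = (sigma_a / sigma_f')^(1/b)
2*Nf = (922 / 1558)^(1/-0.144)
2*Nf = 38.2119
Nf = 19.11 cycles


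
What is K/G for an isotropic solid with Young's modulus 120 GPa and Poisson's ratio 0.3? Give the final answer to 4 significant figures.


G = E / (2*(1+nu))
G = 120 / (2*(1+0.3)) = 46.1538 GPa
K = E / (3*(1-2*nu))
K = 120 / (3*(1-2*0.3)) = 100 GPa
K/G = 100 / 46.1538 = 2.167


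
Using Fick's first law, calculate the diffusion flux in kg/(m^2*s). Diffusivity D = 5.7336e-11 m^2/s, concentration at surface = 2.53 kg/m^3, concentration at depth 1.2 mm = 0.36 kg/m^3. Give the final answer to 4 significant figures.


J = -D * (dC/dx) = D * (C1 - C2) / dx
J = 5.7336e-11 * (2.53 - 0.36) / 1.2e-03
J = 1.037e-07 kg/(m^2*s)


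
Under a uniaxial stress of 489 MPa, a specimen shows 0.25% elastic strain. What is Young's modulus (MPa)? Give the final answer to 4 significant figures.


E = sigma / epsilon
epsilon = 0.25% = 2.5e-03
E = 489 / 2.5e-03
E = 195600 MPa


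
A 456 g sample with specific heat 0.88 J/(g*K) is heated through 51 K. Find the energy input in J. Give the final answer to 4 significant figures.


Q = m * cp * dT
Q = 456 * 0.88 * 51
Q = 20470 J


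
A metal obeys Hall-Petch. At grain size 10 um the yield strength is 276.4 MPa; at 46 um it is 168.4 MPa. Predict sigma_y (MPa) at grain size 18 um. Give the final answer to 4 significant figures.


sigma_y = sigma0 + k / sqrt(d)
1/sqrt(d1) = 1/sqrt(1e-05) = 316.228;  1/sqrt(d2) = 147.442
k = (sigma1 - sigma2) / (1/sqrt(d1) - 1/sqrt(d2)) = (276.4 - 168.4) / (316.228 - 147.442) = 0.639864 MPa*m^0.5
sigma0 = sigma1 - k/sqrt(d1) = 276.4 - 0.639864*316.228 = 74.0572 MPa
sigma_y(d3) = 74.0572 + 0.639864 / sqrt(1.8e-05) = 224.9 MPa


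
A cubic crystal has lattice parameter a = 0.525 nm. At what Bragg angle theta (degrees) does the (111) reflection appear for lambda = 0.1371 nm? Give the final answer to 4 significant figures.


d = a / sqrt(h^2+k^2+l^2)
d = 0.525 / sqrt(3) = 0.303109 nm
lambda = 2*d*sin(theta)  =>  sin(theta) = lambda / (2*d)
sin(theta) = 0.1371 / (2 * 0.303109) = 0.226156
theta = 13.07 deg


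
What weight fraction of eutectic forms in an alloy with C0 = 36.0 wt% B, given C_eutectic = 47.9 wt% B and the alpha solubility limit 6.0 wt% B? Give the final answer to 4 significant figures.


f_primary = (C_e - C0) / (C_e - C_alpha_max)
f_primary = (47.9 - 36.0) / (47.9 - 6.0)
f_primary = 0.28401
f_eutectic = 1 - 0.28401 = 0.716


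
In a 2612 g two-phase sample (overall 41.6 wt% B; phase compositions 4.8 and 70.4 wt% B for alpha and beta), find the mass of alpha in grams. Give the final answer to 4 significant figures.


f_alpha = (C_beta - C0) / (C_beta - C_alpha)
f_alpha = (70.4 - 41.6) / (70.4 - 4.8) = 0.439024
m_alpha = f_alpha * m_total = 0.439024 * 2612 = 1147 g


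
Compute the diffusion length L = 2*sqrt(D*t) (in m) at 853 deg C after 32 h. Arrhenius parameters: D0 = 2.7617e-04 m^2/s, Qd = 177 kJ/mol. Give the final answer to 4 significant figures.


Step 1: D = D0 * exp(-Qd/(R*T))
T = 1126.15 K
D = 2.7617e-04 * exp(-177e3 / (8.314 * 1126.15)) = 1.70225e-12 m^2/s
Step 2: L = 2*sqrt(D*t)
t = 32 h = 115200 s
L = 2*sqrt(1.70225e-12 * 115200) = 8.857e-04 m


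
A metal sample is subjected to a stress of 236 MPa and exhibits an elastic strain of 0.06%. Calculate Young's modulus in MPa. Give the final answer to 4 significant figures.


E = sigma / epsilon
epsilon = 0.06% = 6e-04
E = 236 / 6e-04
E = 393300 MPa


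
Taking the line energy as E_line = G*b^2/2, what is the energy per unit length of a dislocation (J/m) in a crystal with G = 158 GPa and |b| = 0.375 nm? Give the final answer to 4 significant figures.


E = G*b^2/2
b = 0.375 nm = 3.75e-10 m
G = 158 GPa = 1.58e+11 Pa
E = 0.5 * 1.58e+11 * (3.75e-10)^2
E = 1.111e-08 J/m


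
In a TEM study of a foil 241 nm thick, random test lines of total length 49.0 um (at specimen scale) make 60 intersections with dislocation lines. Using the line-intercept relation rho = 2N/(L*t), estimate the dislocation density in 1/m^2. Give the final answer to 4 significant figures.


rho = 2N / (L * t)
L = 49.0 um = 4.9e-05 m, t = 241 nm = 2.41e-07 m
rho = 2 * 60 / (4.9e-05 * 2.41e-07)
rho = 1.016e+13 1/m^2


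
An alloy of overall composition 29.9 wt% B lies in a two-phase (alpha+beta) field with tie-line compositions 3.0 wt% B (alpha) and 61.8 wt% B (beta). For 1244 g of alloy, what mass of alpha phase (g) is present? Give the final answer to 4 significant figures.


f_alpha = (C_beta - C0) / (C_beta - C_alpha)
f_alpha = (61.8 - 29.9) / (61.8 - 3.0) = 0.542517
m_alpha = f_alpha * m_total = 0.542517 * 1244 = 674.9 g


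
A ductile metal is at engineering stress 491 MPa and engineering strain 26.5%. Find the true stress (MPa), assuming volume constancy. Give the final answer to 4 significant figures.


sigma_true = sigma_eng * (1 + epsilon_eng)
sigma_true = 491 * (1 + 0.265)
sigma_true = 621.1 MPa


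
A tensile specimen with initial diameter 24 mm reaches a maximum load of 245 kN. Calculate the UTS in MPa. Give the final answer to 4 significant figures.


A0 = pi*(d/2)^2 = pi*(24/2)^2 = 452.389 mm^2
UTS = F_max / A0 = 245*1000 / 452.389
UTS = 541.6 MPa


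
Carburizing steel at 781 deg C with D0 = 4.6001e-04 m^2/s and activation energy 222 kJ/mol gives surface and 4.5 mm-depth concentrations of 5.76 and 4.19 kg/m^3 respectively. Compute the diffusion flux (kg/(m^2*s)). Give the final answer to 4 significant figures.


Step 1: D = D0 * exp(-Qd/(R*T))
T = 781 + 273.15 = 1054.15 K
D = 4.6001e-04 * exp(-222e3 / (8.314 * 1054.15)) = 4.59148e-15 m^2/s
Step 2: J = D * (C1 - C2) / dx
J = 4.59148e-15 * (5.76 - 4.19) / 4.5e-03
J = 1.602e-12 kg/(m^2*s)


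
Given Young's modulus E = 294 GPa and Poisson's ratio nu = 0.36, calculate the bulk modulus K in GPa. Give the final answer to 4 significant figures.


K = E / (3*(1-2*nu))
K = 294 / (3*(1-2*0.36))
K = 350 GPa


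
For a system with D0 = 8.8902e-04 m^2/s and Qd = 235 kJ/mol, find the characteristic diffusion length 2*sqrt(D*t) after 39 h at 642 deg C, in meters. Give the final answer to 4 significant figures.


Step 1: D = D0 * exp(-Qd/(R*T))
T = 915.15 K
D = 8.8902e-04 * exp(-235e3 / (8.314 * 915.15)) = 3.42904e-17 m^2/s
Step 2: L = 2*sqrt(D*t)
t = 39 h = 140400 s
L = 2*sqrt(3.42904e-17 * 140400) = 4.388e-06 m


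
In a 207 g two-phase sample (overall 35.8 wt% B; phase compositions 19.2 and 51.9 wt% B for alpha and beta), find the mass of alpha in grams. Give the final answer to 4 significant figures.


f_alpha = (C_beta - C0) / (C_beta - C_alpha)
f_alpha = (51.9 - 35.8) / (51.9 - 19.2) = 0.492355
m_alpha = f_alpha * m_total = 0.492355 * 207 = 101.9 g


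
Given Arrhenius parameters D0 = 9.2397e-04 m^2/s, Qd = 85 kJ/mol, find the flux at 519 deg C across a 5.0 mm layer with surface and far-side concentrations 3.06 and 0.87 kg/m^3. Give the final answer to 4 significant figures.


Step 1: D = D0 * exp(-Qd/(R*T))
T = 519 + 273.15 = 792.15 K
D = 9.2397e-04 * exp(-85e3 / (8.314 * 792.15)) = 2.29365e-09 m^2/s
Step 2: J = D * (C1 - C2) / dx
J = 2.29365e-09 * (3.06 - 0.87) / 5e-03
J = 1.005e-06 kg/(m^2*s)


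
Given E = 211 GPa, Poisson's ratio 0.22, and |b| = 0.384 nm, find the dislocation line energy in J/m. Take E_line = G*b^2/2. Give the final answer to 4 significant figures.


Step 1: G = E / (2*(1+nu))
G = 211 / (2*(1+0.22)) = 86.4754 GPa = 8.64754e+10 Pa
Step 2: E_line = G*b^2/2
b = 0.384 nm = 3.84e-10 m
E_line = 0.5 * 8.64754e+10 * (3.84e-10)^2 = 6.376e-09 J/m


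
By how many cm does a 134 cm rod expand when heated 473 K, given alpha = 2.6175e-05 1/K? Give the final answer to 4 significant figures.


dL = L0 * alpha * dT
dL = 134 * 2.6175e-05 * 473
dL = 1.659 cm


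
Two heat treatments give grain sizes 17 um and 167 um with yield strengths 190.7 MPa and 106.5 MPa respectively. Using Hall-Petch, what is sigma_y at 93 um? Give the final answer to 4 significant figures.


sigma_y = sigma0 + k / sqrt(d)
1/sqrt(d1) = 1/sqrt(1.7e-05) = 242.536;  1/sqrt(d2) = 77.3823
k = (sigma1 - sigma2) / (1/sqrt(d1) - 1/sqrt(d2)) = (190.7 - 106.5) / (242.536 - 77.3823) = 0.509829 MPa*m^0.5
sigma0 = sigma1 - k/sqrt(d1) = 190.7 - 0.509829*242.536 = 67.0482 MPa
sigma_y(d3) = 67.0482 + 0.509829 / sqrt(9.3e-05) = 119.9 MPa


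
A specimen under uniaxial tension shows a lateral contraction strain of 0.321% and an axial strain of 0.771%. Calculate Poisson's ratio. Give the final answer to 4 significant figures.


nu = -epsilon_lat / epsilon_axial
Lateral strain is contraction (negative), so using magnitudes:
nu = 0.321 / 0.771
nu = 0.4163


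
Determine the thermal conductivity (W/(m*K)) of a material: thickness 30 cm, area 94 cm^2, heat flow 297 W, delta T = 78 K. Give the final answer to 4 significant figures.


k = Q*L / (A*dT)
L = 0.3 m, A = 9.4e-03 m^2
k = 297 * 0.3 / (9.4e-03 * 78)
k = 121.5 W/(m*K)


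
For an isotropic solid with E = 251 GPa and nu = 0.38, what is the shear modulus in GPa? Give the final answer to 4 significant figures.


G = E / (2*(1+nu))
G = 251 / (2*(1+0.38))
G = 90.94 GPa


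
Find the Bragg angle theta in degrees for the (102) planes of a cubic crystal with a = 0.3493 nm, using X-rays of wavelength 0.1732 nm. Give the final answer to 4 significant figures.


d = a / sqrt(h^2+k^2+l^2)
d = 0.3493 / sqrt(5) = 0.156212 nm
lambda = 2*d*sin(theta)  =>  sin(theta) = lambda / (2*d)
sin(theta) = 0.1732 / (2 * 0.156212) = 0.554376
theta = 33.67 deg


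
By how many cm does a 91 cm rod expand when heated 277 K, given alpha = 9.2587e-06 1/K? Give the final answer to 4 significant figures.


dL = L0 * alpha * dT
dL = 91 * 9.2587e-06 * 277
dL = 0.2334 cm


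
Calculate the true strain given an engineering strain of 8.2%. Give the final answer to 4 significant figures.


epsilon_true = ln(1 + epsilon_eng)
epsilon_true = ln(1 + 0.082)
epsilon_true = 0.07881


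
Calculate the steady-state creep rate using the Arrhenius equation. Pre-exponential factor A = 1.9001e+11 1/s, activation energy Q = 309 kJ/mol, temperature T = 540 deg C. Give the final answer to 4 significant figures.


rate = A * exp(-Q / (R*T))
T = 540 + 273.15 = 813.15 K
rate = 1.9001e+11 * exp(-309e3 / (8.314 * 813.15))
rate = 2.684e-09 1/s


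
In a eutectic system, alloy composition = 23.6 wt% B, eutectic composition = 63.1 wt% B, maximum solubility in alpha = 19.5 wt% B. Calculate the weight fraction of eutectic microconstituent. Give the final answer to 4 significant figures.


f_primary = (C_e - C0) / (C_e - C_alpha_max)
f_primary = (63.1 - 23.6) / (63.1 - 19.5)
f_primary = 0.905963
f_eutectic = 1 - 0.905963 = 0.09404


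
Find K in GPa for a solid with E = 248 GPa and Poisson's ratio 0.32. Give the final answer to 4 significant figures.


K = E / (3*(1-2*nu))
K = 248 / (3*(1-2*0.32))
K = 229.6 GPa


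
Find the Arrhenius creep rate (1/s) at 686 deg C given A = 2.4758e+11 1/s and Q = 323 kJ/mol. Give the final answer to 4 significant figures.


rate = A * exp(-Q / (R*T))
T = 686 + 273.15 = 959.15 K
rate = 2.4758e+11 * exp(-323e3 / (8.314 * 959.15))
rate = 6.349e-07 1/s


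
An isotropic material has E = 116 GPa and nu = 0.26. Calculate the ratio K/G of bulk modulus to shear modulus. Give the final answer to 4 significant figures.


G = E / (2*(1+nu))
G = 116 / (2*(1+0.26)) = 46.0317 GPa
K = E / (3*(1-2*nu))
K = 116 / (3*(1-2*0.26)) = 80.5556 GPa
K/G = 80.5556 / 46.0317 = 1.75


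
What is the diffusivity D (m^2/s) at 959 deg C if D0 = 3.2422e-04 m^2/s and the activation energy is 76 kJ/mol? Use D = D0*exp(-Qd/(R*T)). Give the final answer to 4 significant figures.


D = D0 * exp(-Qd / (R*T))
T = 1232.15 K
D = 3.2422e-04 * exp(-76e3 / (8.314 * 1232.15))
D = 1.945e-07 m^2/s


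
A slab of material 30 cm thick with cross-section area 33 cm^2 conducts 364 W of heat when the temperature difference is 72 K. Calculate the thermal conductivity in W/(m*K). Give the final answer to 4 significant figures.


k = Q*L / (A*dT)
L = 0.3 m, A = 3.3e-03 m^2
k = 364 * 0.3 / (3.3e-03 * 72)
k = 459.6 W/(m*K)


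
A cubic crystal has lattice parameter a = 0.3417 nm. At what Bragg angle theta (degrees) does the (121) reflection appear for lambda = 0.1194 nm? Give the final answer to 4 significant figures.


d = a / sqrt(h^2+k^2+l^2)
d = 0.3417 / sqrt(6) = 0.139498 nm
lambda = 2*d*sin(theta)  =>  sin(theta) = lambda / (2*d)
sin(theta) = 0.1194 / (2 * 0.139498) = 0.427962
theta = 25.34 deg


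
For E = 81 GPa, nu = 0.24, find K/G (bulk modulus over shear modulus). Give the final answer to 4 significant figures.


G = E / (2*(1+nu))
G = 81 / (2*(1+0.24)) = 32.6613 GPa
K = E / (3*(1-2*nu))
K = 81 / (3*(1-2*0.24)) = 51.9231 GPa
K/G = 51.9231 / 32.6613 = 1.59


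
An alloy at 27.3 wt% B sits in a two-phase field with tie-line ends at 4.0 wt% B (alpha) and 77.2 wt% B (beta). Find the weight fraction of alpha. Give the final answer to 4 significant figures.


f_alpha = (C_beta - C0) / (C_beta - C_alpha)
f_alpha = (77.2 - 27.3) / (77.2 - 4.0)
f_alpha = 0.6817


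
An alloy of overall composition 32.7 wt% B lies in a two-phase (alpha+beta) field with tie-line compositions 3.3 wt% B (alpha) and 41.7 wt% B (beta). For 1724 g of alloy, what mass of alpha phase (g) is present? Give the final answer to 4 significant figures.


f_alpha = (C_beta - C0) / (C_beta - C_alpha)
f_alpha = (41.7 - 32.7) / (41.7 - 3.3) = 0.234375
m_alpha = f_alpha * m_total = 0.234375 * 1724 = 404.1 g


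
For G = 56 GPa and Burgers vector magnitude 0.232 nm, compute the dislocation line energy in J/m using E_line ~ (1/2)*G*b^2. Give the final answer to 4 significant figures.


E = G*b^2/2
b = 0.232 nm = 2.32e-10 m
G = 56 GPa = 5.6e+10 Pa
E = 0.5 * 5.6e+10 * (2.32e-10)^2
E = 1.507e-09 J/m


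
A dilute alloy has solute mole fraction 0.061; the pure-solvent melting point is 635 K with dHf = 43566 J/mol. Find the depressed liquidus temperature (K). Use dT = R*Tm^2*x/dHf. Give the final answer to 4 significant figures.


dT = R*Tm^2*x / dHf
dT = 8.314 * 635^2 * 0.061 / 43566
dT = 4.69396 K
T_new = 635 - 4.69396 = 630.3 K


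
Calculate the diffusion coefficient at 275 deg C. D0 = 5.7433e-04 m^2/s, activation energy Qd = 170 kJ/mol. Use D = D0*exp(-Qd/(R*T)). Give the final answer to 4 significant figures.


D = D0 * exp(-Qd / (R*T))
T = 548.15 K
D = 5.7433e-04 * exp(-170e3 / (8.314 * 548.15))
D = 3.621e-20 m^2/s


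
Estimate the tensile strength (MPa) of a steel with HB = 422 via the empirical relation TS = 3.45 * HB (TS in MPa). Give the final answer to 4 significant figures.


TS (MPa) = 3.45 * HB
TS = 3.45 * 422
TS = 1456 MPa


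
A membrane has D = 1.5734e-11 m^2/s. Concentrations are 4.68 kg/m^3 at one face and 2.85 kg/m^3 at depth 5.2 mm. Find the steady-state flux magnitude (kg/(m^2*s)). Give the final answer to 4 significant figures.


J = -D * (dC/dx) = D * (C1 - C2) / dx
J = 1.5734e-11 * (4.68 - 2.85) / 5.2e-03
J = 5.537e-09 kg/(m^2*s)


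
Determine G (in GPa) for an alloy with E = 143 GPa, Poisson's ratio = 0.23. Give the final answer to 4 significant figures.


G = E / (2*(1+nu))
G = 143 / (2*(1+0.23))
G = 58.13 GPa


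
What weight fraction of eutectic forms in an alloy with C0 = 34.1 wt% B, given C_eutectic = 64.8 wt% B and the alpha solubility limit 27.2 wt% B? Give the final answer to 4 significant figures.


f_primary = (C_e - C0) / (C_e - C_alpha_max)
f_primary = (64.8 - 34.1) / (64.8 - 27.2)
f_primary = 0.816489
f_eutectic = 1 - 0.816489 = 0.1835


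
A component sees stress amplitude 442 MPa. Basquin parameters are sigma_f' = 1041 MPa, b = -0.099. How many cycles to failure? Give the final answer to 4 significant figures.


sigma_a = sigma_f' * (2*Nf)^b
2*Nf = (sigma_a / sigma_f')^(1/b)
2*Nf = (442 / 1041)^(1/-0.099)
2*Nf = 5726.16
Nf = 2863 cycles


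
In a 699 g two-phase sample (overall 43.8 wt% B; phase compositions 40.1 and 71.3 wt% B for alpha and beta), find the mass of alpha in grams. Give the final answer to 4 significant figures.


f_alpha = (C_beta - C0) / (C_beta - C_alpha)
f_alpha = (71.3 - 43.8) / (71.3 - 40.1) = 0.88141
m_alpha = f_alpha * m_total = 0.88141 * 699 = 616.1 g


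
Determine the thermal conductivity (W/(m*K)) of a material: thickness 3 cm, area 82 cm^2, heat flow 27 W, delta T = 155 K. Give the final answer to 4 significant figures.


k = Q*L / (A*dT)
L = 0.03 m, A = 8.2e-03 m^2
k = 27 * 0.03 / (8.2e-03 * 155)
k = 0.6373 W/(m*K)


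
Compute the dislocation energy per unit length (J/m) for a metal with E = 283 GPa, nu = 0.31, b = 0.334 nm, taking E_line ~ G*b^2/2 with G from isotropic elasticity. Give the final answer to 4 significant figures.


Step 1: G = E / (2*(1+nu))
G = 283 / (2*(1+0.31)) = 108.015 GPa = 1.08015e+11 Pa
Step 2: E_line = G*b^2/2
b = 0.334 nm = 3.34e-10 m
E_line = 0.5 * 1.08015e+11 * (3.34e-10)^2 = 6.025e-09 J/m


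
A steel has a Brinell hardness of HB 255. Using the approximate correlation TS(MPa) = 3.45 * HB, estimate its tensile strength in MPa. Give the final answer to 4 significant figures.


TS (MPa) = 3.45 * HB
TS = 3.45 * 255
TS = 879.8 MPa


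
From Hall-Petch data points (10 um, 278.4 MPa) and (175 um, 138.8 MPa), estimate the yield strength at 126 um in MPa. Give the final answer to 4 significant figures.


sigma_y = sigma0 + k / sqrt(d)
1/sqrt(d1) = 1/sqrt(1e-05) = 316.228;  1/sqrt(d2) = 75.5929
k = (sigma1 - sigma2) / (1/sqrt(d1) - 1/sqrt(d2)) = (278.4 - 138.8) / (316.228 - 75.5929) = 0.580132 MPa*m^0.5
sigma0 = sigma1 - k/sqrt(d1) = 278.4 - 0.580132*316.228 = 94.9461 MPa
sigma_y(d3) = 94.9461 + 0.580132 / sqrt(1.26e-04) = 146.6 MPa


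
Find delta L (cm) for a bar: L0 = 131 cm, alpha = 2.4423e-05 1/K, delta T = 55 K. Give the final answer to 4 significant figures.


dL = L0 * alpha * dT
dL = 131 * 2.4423e-05 * 55
dL = 0.176 cm


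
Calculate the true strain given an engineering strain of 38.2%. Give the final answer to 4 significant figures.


epsilon_true = ln(1 + epsilon_eng)
epsilon_true = ln(1 + 0.382)
epsilon_true = 0.3235


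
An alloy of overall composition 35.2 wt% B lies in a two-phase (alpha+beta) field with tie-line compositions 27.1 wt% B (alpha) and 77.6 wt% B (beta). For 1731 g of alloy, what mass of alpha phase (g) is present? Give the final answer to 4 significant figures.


f_alpha = (C_beta - C0) / (C_beta - C_alpha)
f_alpha = (77.6 - 35.2) / (77.6 - 27.1) = 0.839604
m_alpha = f_alpha * m_total = 0.839604 * 1731 = 1453 g


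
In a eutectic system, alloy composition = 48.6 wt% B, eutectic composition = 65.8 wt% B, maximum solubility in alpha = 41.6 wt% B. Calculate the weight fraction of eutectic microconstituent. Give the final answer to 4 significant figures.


f_primary = (C_e - C0) / (C_e - C_alpha_max)
f_primary = (65.8 - 48.6) / (65.8 - 41.6)
f_primary = 0.710744
f_eutectic = 1 - 0.710744 = 0.2893


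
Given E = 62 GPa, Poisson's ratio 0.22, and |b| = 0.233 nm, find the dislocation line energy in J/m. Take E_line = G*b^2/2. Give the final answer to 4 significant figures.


Step 1: G = E / (2*(1+nu))
G = 62 / (2*(1+0.22)) = 25.4098 GPa = 2.54098e+10 Pa
Step 2: E_line = G*b^2/2
b = 0.233 nm = 2.33e-10 m
E_line = 0.5 * 2.54098e+10 * (2.33e-10)^2 = 6.897e-10 J/m


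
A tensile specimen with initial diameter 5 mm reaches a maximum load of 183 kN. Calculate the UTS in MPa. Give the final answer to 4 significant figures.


A0 = pi*(d/2)^2 = pi*(5/2)^2 = 19.635 mm^2
UTS = F_max / A0 = 183*1000 / 19.635
UTS = 9320 MPa


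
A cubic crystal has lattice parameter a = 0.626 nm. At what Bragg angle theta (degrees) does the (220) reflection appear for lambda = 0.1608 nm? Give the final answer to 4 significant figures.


d = a / sqrt(h^2+k^2+l^2)
d = 0.626 / sqrt(8) = 0.221324 nm
lambda = 2*d*sin(theta)  =>  sin(theta) = lambda / (2*d)
sin(theta) = 0.1608 / (2 * 0.221324) = 0.363268
theta = 21.3 deg


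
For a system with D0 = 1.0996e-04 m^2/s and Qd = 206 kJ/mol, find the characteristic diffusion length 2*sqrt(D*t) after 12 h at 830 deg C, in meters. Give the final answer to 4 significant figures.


Step 1: D = D0 * exp(-Qd/(R*T))
T = 1103.15 K
D = 1.0996e-04 * exp(-206e3 / (8.314 * 1103.15)) = 1.93505e-14 m^2/s
Step 2: L = 2*sqrt(D*t)
t = 12 h = 43200 s
L = 2*sqrt(1.93505e-14 * 43200) = 5.783e-05 m


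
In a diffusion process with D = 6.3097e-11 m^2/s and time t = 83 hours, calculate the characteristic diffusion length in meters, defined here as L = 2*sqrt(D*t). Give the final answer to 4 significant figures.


t = 83 hr = 298800 s
Diffusion length = 2*sqrt(D*t)
= 2*sqrt(6.3097e-11 * 298800)
= 8.684e-03 m


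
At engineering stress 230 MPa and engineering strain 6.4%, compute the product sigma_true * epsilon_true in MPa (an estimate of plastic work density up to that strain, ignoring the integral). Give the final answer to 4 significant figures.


sigma_true = sigma_eng * (1 + epsilon_eng)
sigma_true = 230 * (1 + 0.064) = 244.72 MPa
epsilon_true = ln(1 + epsilon_eng)
epsilon_true = ln(1 + 0.064) = 0.0620354
sigma_true * epsilon_true = 244.72 * 0.0620354 = 15.18 MPa


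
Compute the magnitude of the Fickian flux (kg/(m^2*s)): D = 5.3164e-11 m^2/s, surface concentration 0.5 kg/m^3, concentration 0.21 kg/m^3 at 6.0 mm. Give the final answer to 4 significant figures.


J = -D * (dC/dx) = D * (C1 - C2) / dx
J = 5.3164e-11 * (0.5 - 0.21) / 6e-03
J = 2.57e-09 kg/(m^2*s)


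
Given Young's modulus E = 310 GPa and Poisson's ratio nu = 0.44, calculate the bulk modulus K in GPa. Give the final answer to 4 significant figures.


K = E / (3*(1-2*nu))
K = 310 / (3*(1-2*0.44))
K = 861.1 GPa


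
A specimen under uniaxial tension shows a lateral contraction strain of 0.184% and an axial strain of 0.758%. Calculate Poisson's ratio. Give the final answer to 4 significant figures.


nu = -epsilon_lat / epsilon_axial
Lateral strain is contraction (negative), so using magnitudes:
nu = 0.184 / 0.758
nu = 0.2427


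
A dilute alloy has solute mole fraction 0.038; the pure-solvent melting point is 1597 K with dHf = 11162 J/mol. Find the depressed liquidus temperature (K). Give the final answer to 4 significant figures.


dT = R*Tm^2*x / dHf
dT = 8.314 * 1597^2 * 0.038 / 11162
dT = 72.1874 K
T_new = 1597 - 72.1874 = 1525 K


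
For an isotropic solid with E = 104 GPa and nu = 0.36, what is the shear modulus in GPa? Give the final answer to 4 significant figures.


G = E / (2*(1+nu))
G = 104 / (2*(1+0.36))
G = 38.24 GPa


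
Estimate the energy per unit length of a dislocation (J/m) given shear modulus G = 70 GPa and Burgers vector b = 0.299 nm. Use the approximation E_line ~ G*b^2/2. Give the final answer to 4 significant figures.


E = G*b^2/2
b = 0.299 nm = 2.99e-10 m
G = 70 GPa = 7e+10 Pa
E = 0.5 * 7e+10 * (2.99e-10)^2
E = 3.129e-09 J/m


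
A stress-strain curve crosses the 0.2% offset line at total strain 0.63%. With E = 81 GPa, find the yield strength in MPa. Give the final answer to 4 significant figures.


Offset strain = 0.002
Elastic strain at yield = total_strain - offset = 6.3e-03 - 0.002 = 4.3e-03
sigma_y = E * elastic_strain = 81000 * 4.3e-03
sigma_y = 348.3 MPa


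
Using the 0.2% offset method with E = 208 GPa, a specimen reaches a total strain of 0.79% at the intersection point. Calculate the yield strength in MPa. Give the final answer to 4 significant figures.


Offset strain = 0.002
Elastic strain at yield = total_strain - offset = 7.9e-03 - 0.002 = 5.9e-03
sigma_y = E * elastic_strain = 208000 * 5.9e-03
sigma_y = 1227 MPa


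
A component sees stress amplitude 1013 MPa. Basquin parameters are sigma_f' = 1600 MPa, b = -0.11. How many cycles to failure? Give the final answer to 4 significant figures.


sigma_a = sigma_f' * (2*Nf)^b
2*Nf = (sigma_a / sigma_f')^(1/b)
2*Nf = (1013 / 1600)^(1/-0.11)
2*Nf = 63.7736
Nf = 31.89 cycles


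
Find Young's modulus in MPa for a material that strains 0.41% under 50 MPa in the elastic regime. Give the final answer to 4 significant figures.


E = sigma / epsilon
epsilon = 0.41% = 4.1e-03
E = 50 / 4.1e-03
E = 12200 MPa


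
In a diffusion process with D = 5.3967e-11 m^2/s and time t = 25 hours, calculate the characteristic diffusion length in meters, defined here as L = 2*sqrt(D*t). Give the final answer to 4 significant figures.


t = 25 hr = 90000 s
Diffusion length = 2*sqrt(D*t)
= 2*sqrt(5.3967e-11 * 90000)
= 4.408e-03 m


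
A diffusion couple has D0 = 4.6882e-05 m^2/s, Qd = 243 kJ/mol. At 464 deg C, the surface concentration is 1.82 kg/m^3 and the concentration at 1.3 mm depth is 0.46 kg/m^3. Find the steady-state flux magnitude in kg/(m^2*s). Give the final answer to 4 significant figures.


Step 1: D = D0 * exp(-Qd/(R*T))
T = 464 + 273.15 = 737.15 K
D = 4.6882e-05 * exp(-243e3 / (8.314 * 737.15)) = 2.8271e-22 m^2/s
Step 2: J = D * (C1 - C2) / dx
J = 2.8271e-22 * (1.82 - 0.46) / 1.3e-03
J = 2.958e-19 kg/(m^2*s)


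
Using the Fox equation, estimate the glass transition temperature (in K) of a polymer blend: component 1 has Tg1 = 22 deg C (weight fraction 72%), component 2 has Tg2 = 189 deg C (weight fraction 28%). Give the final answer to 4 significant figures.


1/Tg = w1/Tg1 + w2/Tg2 (in Kelvin)
Tg1 = 295.15 K, Tg2 = 462.15 K
1/Tg = 0.72/295.15 + 0.28/462.15
Tg = 328.4 K


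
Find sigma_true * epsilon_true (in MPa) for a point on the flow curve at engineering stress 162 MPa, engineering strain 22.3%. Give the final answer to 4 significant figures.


sigma_true = sigma_eng * (1 + epsilon_eng)
sigma_true = 162 * (1 + 0.223) = 198.126 MPa
epsilon_true = ln(1 + epsilon_eng)
epsilon_true = ln(1 + 0.223) = 0.201307
sigma_true * epsilon_true = 198.126 * 0.201307 = 39.88 MPa


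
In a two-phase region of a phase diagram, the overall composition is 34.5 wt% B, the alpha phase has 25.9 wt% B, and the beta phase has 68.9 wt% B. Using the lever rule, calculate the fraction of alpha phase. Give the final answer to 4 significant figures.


f_alpha = (C_beta - C0) / (C_beta - C_alpha)
f_alpha = (68.9 - 34.5) / (68.9 - 25.9)
f_alpha = 0.8


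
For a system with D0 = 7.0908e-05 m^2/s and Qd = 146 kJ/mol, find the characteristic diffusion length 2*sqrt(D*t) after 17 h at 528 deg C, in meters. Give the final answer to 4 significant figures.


Step 1: D = D0 * exp(-Qd/(R*T))
T = 801.15 K
D = 7.0908e-05 * exp(-146e3 / (8.314 * 801.15)) = 2.14394e-14 m^2/s
Step 2: L = 2*sqrt(D*t)
t = 17 h = 61200 s
L = 2*sqrt(2.14394e-14 * 61200) = 7.245e-05 m
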